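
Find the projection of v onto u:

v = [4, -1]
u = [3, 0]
v·u = (4)(3) + (-1)(0) = 12
u·u = (3)² + (0)² = 9
proj_u(v) = (v·u / u·u) × u = (12/9) × u = (4/3) × u

proj_u(v) = [4, 0]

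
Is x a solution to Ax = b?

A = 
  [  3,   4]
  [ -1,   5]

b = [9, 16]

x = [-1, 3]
Yes

Ax = [9, 16] = b ✓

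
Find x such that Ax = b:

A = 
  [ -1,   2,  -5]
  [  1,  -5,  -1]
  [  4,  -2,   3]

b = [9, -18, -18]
x = [-3, 3, 0]

Row reduce the augmented matrix [A|b]:
R2 → R2 + (1)·R1
R3 → R3 + (4)·R1
R3 → R3 + (2)·R2
REF = 
  [ -1,   2,  -5,   9]
  [  0,  -3,  -6,  -9]
  [  0,   0, -29,   0]

Back-substitution:
x₃ = 0 / (-29) = 0
x₂ = (-9 - (-6)(0)) / (-3) = 3
x₁ = (9 - (2)(3) - (-5)(0)) / (-1) = -3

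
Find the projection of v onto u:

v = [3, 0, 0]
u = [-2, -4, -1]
v·u = (3)(-2) + (0)(-4) + (0)(-1) = -6
u·u = (-2)² + (-4)² + (-1)² = 21
proj_u(v) = (v·u / u·u) × u = (-6/21) × u = (-2/7) × u

proj_u(v) = [4/7, 8/7, 2/7]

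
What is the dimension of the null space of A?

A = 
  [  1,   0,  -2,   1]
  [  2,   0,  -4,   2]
nullity(A) = 3

Row reduce:
R2 → R2 - (2)·R1
REF = 
  [  1,   0,  -2,   1]
  [  0,   0,   0,   0]
Pivot columns: 1 → 1 pivot.
rank(A) = 1, so nullity(A) = 4 - 1 = 3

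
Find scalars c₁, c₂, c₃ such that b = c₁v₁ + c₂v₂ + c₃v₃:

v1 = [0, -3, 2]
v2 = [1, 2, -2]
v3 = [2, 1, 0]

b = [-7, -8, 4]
c1 = 1, c2 = -1, c3 = -3

b = 1·v1 + -1·v2 + -3·v3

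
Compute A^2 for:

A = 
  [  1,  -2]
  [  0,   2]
A² = A·A:
A²[1,1] = (1)(1) + (-2)(0) = 1
A²[1,2] = (1)(-2) + (-2)(2) = -6
A²[2,1] = (0)(1) + (2)(0) = 0
A²[2,2] = (0)(-2) + (2)(2) = 4
A² = 
  [  1,  -6]
  [  0,   4]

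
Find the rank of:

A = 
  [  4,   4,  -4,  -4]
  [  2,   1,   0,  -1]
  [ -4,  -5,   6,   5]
rank(A) = 2

Row reduce:
R2 → R2 - (1/2)·R1
R3 → R3 + (1)·R1
R3 → R3 - (1)·R2
REF = 
  [  4,   4,  -4,  -4]
  [  0,  -1,   2,   1]
  [  0,   0,   0,   0]
Pivot columns: 1, 2 → 2 pivots.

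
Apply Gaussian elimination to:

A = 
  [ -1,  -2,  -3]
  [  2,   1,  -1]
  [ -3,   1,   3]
Row operations:
R2 → R2 + (2)·R1
R3 → R3 - (3)·R1
R3 → R3 + (7/3)·R2

Resulting echelon form:
REF = 
  [   -1,    -2,    -3]
  [    0,    -3,    -7]
  [    0,     0, -13/3]

Rank = 3 (number of non-zero pivot rows).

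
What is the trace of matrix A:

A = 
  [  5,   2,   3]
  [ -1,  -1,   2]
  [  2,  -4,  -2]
2

tr(A) = 5 + -1 + -2 = 2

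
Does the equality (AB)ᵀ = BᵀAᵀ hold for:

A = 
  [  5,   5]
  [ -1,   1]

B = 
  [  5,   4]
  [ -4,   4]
Yes

(AB)ᵀ = 
  [  5,  -9]
  [ 40,   0]

BᵀAᵀ = 
  [  5,  -9]
  [ 40,   0]

Both sides are equal — this is the standard identity (AB)ᵀ = BᵀAᵀ, which holds for all A, B.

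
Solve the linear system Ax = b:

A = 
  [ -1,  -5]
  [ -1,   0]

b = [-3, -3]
x = [3, 0]

Row reduce the augmented matrix [A|b]:
R2 → R2 - (1)·R1
REF = 
  [ -1,  -5,  -3]
  [  0,   5,   0]

Back-substitution:
x₂ = 0 / 5 = 0
x₁ = (-3 - (-5)(0)) / (-1) = 3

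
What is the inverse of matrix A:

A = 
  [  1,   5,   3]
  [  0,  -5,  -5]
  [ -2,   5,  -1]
det(A) = (1)·((-5)(-1) - (-5)(5)) - (5)·((0)(-1) - (-5)(-2)) + (3)·((0)(5) - (-5)(-2))
  = (1)(30) - (5)(-10) + (3)(-10)
  = 50
det(A) = 50 ≠ 0, so A is invertible.

Cofactors Cᵢⱼ = (-1)ⁱ⁺ʲ·Mᵢⱼ:
C = 
  [ 30,  10, -10]
  [ 20,   5, -15]
  [-10,   5,  -5]

adj(A) = Cᵀ:
adj(A) = 
  [ 30,  20, -10]
  [ 10,   5,   5]
  [-10, -15,  -5]

A⁻¹ = (1/50) · adj(A):
A⁻¹ = 
  [  3/5,   2/5,  -1/5]
  [  1/5,  1/10,  1/10]
  [ -1/5, -3/10, -1/10]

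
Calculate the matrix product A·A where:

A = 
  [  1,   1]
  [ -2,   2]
A² = A·A:
A²[1,1] = (1)(1) + (1)(-2) = -1
A²[1,2] = (1)(1) + (1)(2) = 3
A²[2,1] = (-2)(1) + (2)(-2) = -6
A²[2,2] = (-2)(1) + (2)(2) = 2
A² = 
  [ -1,   3]
  [ -6,   2]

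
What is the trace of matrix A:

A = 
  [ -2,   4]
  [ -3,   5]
3

tr(A) = -2 + 5 = 3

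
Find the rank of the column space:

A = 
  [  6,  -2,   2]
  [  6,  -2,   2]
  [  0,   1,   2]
dim(Col(A)) = 2

Row reduce:
R2 → R2 - (1)·R1
Swap R2 ↔ R3
REF = 
  [  6,  -2,   2]
  [  0,   1,   2]
  [  0,   0,   0]
Pivot columns: 1, 2 → 2 pivots.
dim(Col(A)) = number of pivot columns = 2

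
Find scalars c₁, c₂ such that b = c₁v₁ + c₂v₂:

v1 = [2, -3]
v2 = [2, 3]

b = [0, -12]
c1 = 2, c2 = -2

b = 2·v1 + -2·v2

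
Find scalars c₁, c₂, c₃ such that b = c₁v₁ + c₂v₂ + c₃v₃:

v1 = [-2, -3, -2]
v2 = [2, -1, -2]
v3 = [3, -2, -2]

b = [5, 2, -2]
c1 = -1, c2 = 3, c3 = -1

b = -1·v1 + 3·v2 + -1·v3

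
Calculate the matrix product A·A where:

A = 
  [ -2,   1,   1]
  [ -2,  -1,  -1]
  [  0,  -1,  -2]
A² = A·A:
A²[1,1] = (-2)(-2) + (1)(-2) + (1)(0) = 2
A²[1,2] = (-2)(1) + (1)(-1) + (1)(-1) = -4
A²[1,3] = (-2)(1) + (1)(-1) + (1)(-2) = -5
A²[2,1] = (-2)(-2) + (-1)(-2) + (-1)(0) = 6
A²[2,2] = (-2)(1) + (-1)(-1) + (-1)(-1) = 0
A²[2,3] = (-2)(1) + (-1)(-1) + (-1)(-2) = 1
A²[3,1] = (0)(-2) + (-1)(-2) + (-2)(0) = 2
A²[3,2] = (0)(1) + (-1)(-1) + (-2)(-1) = 3
A²[3,3] = (0)(1) + (-1)(-1) + (-2)(-2) = 5
A² = 
  [  2,  -4,  -5]
  [  6,   0,   1]
  [  2,   3,   5]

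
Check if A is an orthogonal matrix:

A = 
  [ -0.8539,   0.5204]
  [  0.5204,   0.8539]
Yes

AᵀA = 
  [  1,   0]
  [  0,   1]
≈ I (equal to I up to the 4-dp rounding of the entries)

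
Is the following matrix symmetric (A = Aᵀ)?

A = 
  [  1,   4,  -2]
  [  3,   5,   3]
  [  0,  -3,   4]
No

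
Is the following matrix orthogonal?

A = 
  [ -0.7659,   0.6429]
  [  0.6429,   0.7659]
Yes

AᵀA = 
  [  0.9999,   0]
  [  0,   0.9999]
≈ I (equal to I up to the 4-dp rounding of the entries)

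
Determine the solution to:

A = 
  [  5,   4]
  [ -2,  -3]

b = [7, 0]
Row reduce the augmented matrix [A|b]:
R2 → R2 + (2/5)·R1
REF = 
  [   5,    4,    7]
  [   0, -7/5, 14/5]

Back-substitution:
x₂ = (14/5) / (-7/5) = -2
x₁ = (7 - (4)(-2)) / 5 = 3

x = [3, -2]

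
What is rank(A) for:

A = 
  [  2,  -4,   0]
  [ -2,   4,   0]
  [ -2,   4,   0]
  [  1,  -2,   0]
Row reduce:
R2 → R2 + (1)·R1
R3 → R3 + (1)·R1
R4 → R4 - (1/2)·R1
REF = 
  [  2,  -4,   0]
  [  0,   0,   0]
  [  0,   0,   0]
  [  0,   0,   0]
Pivot columns: 1 → 1 pivot.

rank(A) = 1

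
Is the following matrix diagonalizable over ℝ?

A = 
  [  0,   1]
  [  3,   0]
Yes

tr(A) = 0, det(A) = -3
Characteristic polynomial: λ² - tr(A)λ + det(A) = λ² - 3
λ² - 3 = 0  ⇒  λ = (0 ± √((0)² - 4·(-3)))/2 = (0 ± √(12))/2
  = √3,  -√3
Eigenvalues: √3, -√3  (≈ 1.732, -1.732)
The two irrational eigenvalues are distinct (simple), so each has alg. mult. = geom. mult. = 1.
Sum of geometric multiplicities equals n, so A has n independent eigenvectors.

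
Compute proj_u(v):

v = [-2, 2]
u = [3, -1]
v·u = (-2)(3) + (2)(-1) = -8
u·u = (3)² + (-1)² = 10
proj_u(v) = (v·u / u·u) × u = (-8/10) × u = (-4/5) × u

proj_u(v) = [-12/5, 4/5]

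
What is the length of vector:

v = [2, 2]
2.828

||v||₂ = √((2)² + (2)²) = √8 = 2.828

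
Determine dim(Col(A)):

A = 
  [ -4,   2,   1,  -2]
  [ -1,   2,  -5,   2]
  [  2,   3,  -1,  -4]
dim(Col(A)) = 3

Row reduce:
R2 → R2 - (1/4)·R1
R3 → R3 + (1/2)·R1
R3 → R3 - (8/3)·R2
REF = 
  [   -4,     2,     1,    -2]
  [    0,   3/2, -21/4,   5/2]
  [    0,     0,  27/2, -35/3]
Pivot columns: 1, 2, 3 → 3 pivots.
dim(Col(A)) = number of pivot columns = 3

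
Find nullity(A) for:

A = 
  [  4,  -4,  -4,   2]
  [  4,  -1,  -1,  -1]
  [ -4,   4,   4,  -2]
nullity(A) = 2

Row reduce:
R2 → R2 - (1)·R1
R3 → R3 + (1)·R1
REF = 
  [  4,  -4,  -4,   2]
  [  0,   3,   3,  -3]
  [  0,   0,   0,   0]
Pivot columns: 1, 2 → 2 pivots.
rank(A) = 2, so nullity(A) = 4 - 2 = 2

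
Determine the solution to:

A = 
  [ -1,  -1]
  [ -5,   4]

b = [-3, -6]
x = [2, 1]

Row reduce the augmented matrix [A|b]:
R2 → R2 - (5)·R1
REF = 
  [ -1,  -1,  -3]
  [  0,   9,   9]

Back-substitution:
x₂ = 9 / 9 = 1
x₁ = (-3 - (-1)(1)) / (-1) = 2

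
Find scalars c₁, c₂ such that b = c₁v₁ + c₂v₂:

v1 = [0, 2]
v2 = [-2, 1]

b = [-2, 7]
c1 = 3, c2 = 1

b = 3·v1 + 1·v2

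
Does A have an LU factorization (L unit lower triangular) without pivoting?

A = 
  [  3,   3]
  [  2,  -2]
Yes.
A[1,1] = 3 ≠ 0, so Gaussian elimination proceeds without a row swap: multiplier ℓ₂₁ = (2)/(3) = 2/3, and U[2,2] = -2 - (2/3)(3) = -4.
L = 
  [  1,   0]
  [2/3,   1]
U = 
  [  3,   3]
  [  0,  -4]
Check row 2 of LU: [(2/3)(3), (2/3)(3) + (-4)] = [2, -2] = row 2 of A ✓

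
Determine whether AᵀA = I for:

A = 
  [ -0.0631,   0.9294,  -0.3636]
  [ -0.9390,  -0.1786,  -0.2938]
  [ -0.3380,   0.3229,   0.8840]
Yes

AᵀA = 
  [  0.9999,  -0.0001,   0]
  [ -0.0001,   0.9999,   0]
  [  0,   0,   1]
≈ I (equal to I up to the 4-dp rounding of the entries)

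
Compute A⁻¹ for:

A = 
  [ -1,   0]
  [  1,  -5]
det(A) = (-1)(-5) - (0)(1) = 5
For a 2×2 matrix, A⁻¹ = (1/det(A)) · [[d, -b], [-c, a]]
    = (1/5) · [[-5, 0], [-1, -1]]

A⁻¹ = 
  [  -1,    0]
  [-1/5, -1/5]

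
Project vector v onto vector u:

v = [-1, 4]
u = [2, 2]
v·u = (-1)(2) + (4)(2) = 6
u·u = (2)² + (2)² = 8
proj_u(v) = (v·u / u·u) × u = (6/8) × u = (3/4) × u

proj_u(v) = [3/2, 3/2]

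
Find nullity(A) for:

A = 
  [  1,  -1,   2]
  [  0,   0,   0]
nullity(A) = 2

Row reduce:
(no row operations needed)
REF = 
  [  1,  -1,   2]
  [  0,   0,   0]
Pivot columns: 1 → 1 pivot.
rank(A) = 1, so nullity(A) = 3 - 1 = 2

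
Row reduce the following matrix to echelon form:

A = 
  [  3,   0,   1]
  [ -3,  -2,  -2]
Row operations:
R2 → R2 + (1)·R1

Resulting echelon form:
REF = 
  [  3,   0,   1]
  [  0,  -2,  -1]

Rank = 2 (number of non-zero pivot rows).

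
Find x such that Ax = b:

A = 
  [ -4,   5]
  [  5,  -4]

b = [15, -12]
Row reduce the augmented matrix [A|b]:
R2 → R2 + (5/4)·R1
REF = 
  [  -4,    5,   15]
  [   0,  9/4, 27/4]

Back-substitution:
x₂ = (27/4) / (9/4) = 3
x₁ = (15 - (5)(3)) / (-4) = 0

x = [0, 3]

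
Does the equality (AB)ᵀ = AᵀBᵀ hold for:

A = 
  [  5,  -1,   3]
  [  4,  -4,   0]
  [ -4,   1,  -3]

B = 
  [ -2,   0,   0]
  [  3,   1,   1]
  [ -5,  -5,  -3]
No

(AB)ᵀ = 
  [-28, -20,  26]
  [-16,  -4,  16]
  [-10,  -4,  10]

AᵀBᵀ = 
  [-10,  15, -33]
  [  2,  -6,  22]
  [ -6,   6,  -6]

The two matrices differ, so (AB)ᵀ ≠ AᵀBᵀ in general. The correct identity is (AB)ᵀ = BᵀAᵀ.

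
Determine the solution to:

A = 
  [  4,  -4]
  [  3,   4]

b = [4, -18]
x = [-2, -3]

Row reduce the augmented matrix [A|b]:
R2 → R2 - (3/4)·R1
REF = 
  [  4,  -4,   4]
  [  0,   7, -21]

Back-substitution:
x₂ = (-21) / 7 = -3
x₁ = (4 - (-4)(-3)) / 4 = -2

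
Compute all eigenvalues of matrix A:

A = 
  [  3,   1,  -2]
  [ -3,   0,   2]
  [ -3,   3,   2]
λ = 0, (5 + √37)/2, (5 - √37)/2  (≈ 0, 5.541, -0.5414)

Characteristic polynomial: det(λI - A) = λ³ - 5λ² - 3λ
The constant term is 0, so λ = 0 is a root: p(λ) = λ(λ² - 5λ - 3)
λ² - 5λ - 3 = 0  ⇒  λ = (5 ± √((-5)² - 4·(-3)))/2 = (5 ± √(37))/2
  = (5 + √37)/2,  (5 - √37)/2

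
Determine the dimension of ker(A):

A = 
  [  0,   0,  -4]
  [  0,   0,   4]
nullity(A) = 2

Row reduce:
R2 → R2 + (1)·R1
REF = 
  [  0,   0,  -4]
  [  0,   0,   0]
Pivot columns: 3 → 1 pivot.
rank(A) = 1, so nullity(A) = 3 - 1 = 2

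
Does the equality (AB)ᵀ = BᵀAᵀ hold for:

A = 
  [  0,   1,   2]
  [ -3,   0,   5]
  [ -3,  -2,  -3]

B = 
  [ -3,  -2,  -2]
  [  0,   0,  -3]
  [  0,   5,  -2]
Yes

(AB)ᵀ = 
  [  0,   9,   9]
  [ 10,  31,  -9]
  [ -7,  -4,  18]

BᵀAᵀ = 
  [  0,   9,   9]
  [ 10,  31,  -9]
  [ -7,  -4,  18]

Both sides are equal — this is the standard identity (AB)ᵀ = BᵀAᵀ, which holds for all A, B.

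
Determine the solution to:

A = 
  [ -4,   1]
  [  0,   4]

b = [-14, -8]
x = [3, -2]

Row reduce the augmented matrix [A|b]:
(already in echelon form)
REF = 
  [ -4,   1, -14]
  [  0,   4,  -8]

Back-substitution:
x₂ = (-8) / 4 = -2
x₁ = (-14 - (1)(-2)) / (-4) = 3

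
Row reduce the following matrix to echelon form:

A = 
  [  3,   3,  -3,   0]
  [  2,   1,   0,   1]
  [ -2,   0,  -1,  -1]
Row operations:
R2 → R2 - (2/3)·R1
R3 → R3 + (2/3)·R1
R3 → R3 + (2)·R2

Resulting echelon form:
REF = 
  [  3,   3,  -3,   0]
  [  0,  -1,   2,   1]
  [  0,   0,   1,   1]

Rank = 3 (number of non-zero pivot rows).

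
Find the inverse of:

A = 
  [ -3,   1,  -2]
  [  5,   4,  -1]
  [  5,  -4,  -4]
det(A) = (-3)·((4)(-4) - (-1)(-4)) - (1)·((5)(-4) - (-1)(5)) + (-2)·((5)(-4) - (4)(5))
  = (-3)(-20) - (1)(-15) + (-2)(-40)
  = 155
det(A) = 155 ≠ 0, so A is invertible.

Cofactors Cᵢⱼ = (-1)ⁱ⁺ʲ·Mᵢⱼ:
C = 
  [-20,  15, -40]
  [ 12,  22,  -7]
  [  7, -13, -17]

adj(A) = Cᵀ:
adj(A) = 
  [-20,  12,   7]
  [ 15,  22, -13]
  [-40,  -7, -17]

A⁻¹ = (1/155) · adj(A):
A⁻¹ = 
  [  -4/31,  12/155,   7/155]
  [   3/31,  22/155, -13/155]
  [  -8/31,  -7/155, -17/155]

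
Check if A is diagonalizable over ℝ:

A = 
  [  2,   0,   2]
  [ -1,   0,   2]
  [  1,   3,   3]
Yes

Characteristic polynomial: det(λI - A) = λ³ - 5λ² - 2λ + 18
By the rational root theorem any rational root is an integer dividing 18; none of those is a root, so p(λ) has no rational roots and hence (being an irreducible cubic) no repeated roots.
Discriminant of the cubic: Δ = 3624
Δ > 0 ⇒ three distinct real eigenvalues: λ ≈ -1.783, 2.205, 4.578
Three distinct real eigenvalues, so A has 3 independent eigenvectors.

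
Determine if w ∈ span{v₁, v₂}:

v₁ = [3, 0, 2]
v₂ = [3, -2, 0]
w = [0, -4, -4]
Yes

Form the augmented matrix and row-reduce:
[v₁|v₂|w] = 
  [  3,   3,   0]
  [  0,  -2,  -4]
  [  2,   0,  -4]
R3 → R3 - (2/3)·R1
R3 → R3 - (1)·R2
REF = 
  [  3,   3,   0]
  [  0,  -2,  -4]
  [  0,   0,   0]

No row of the form [0 0 | nonzero], so the system is consistent. Back-substitution gives c₁ = -2, c₂ = 2: w = (-2)·v₁ + (2)·v₂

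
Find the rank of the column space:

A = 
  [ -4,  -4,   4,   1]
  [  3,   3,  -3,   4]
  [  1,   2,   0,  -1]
Row reduce:
R2 → R2 + (3/4)·R1
R3 → R3 + (1/4)·R1
Swap R2 ↔ R3
REF = 
  [  -4,   -4,    4,    1]
  [   0,    1,    1, -3/4]
  [   0,    0,    0, 19/4]
Pivot columns: 1, 2, 4 → 3 pivots.
dim(Col(A)) = number of pivot columns = 3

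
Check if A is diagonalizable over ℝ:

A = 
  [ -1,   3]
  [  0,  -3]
Yes

tr(A) = -4, det(A) = 3
Characteristic polynomial: λ² - tr(A)λ + det(A) = λ² + 4λ + 3
λ² + 4λ + 3 = (λ + 3)(λ + 1)
Eigenvalues: -1, -3
λ=-3: alg. mult. = 1, geom. mult. = 2 - rank(A - (-3)I) = 2 - 1 = 1
λ=-1: alg. mult. = 1, geom. mult. = 2 - rank(A - (-1)I) = 2 - 1 = 1
Sum of geometric multiplicities equals n, so A has n independent eigenvectors.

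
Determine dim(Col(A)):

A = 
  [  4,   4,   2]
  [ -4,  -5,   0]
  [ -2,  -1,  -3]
dim(Col(A)) = 2

Row reduce:
R2 → R2 + (1)·R1
R3 → R3 + (1/2)·R1
R3 → R3 + (1)·R2
REF = 
  [  4,   4,   2]
  [  0,  -1,   2]
  [  0,   0,   0]
Pivot columns: 1, 2 → 2 pivots.
dim(Col(A)) = number of pivot columns = 2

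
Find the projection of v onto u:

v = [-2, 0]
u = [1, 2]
proj_u(v) = [-2/5, -4/5]

v·u = (-2)(1) + (0)(2) = -2
u·u = (1)² + (2)² = 5
proj_u(v) = (v·u / u·u) × u = (-2/5) × u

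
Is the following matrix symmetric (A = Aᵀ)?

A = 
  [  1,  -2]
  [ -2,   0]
Yes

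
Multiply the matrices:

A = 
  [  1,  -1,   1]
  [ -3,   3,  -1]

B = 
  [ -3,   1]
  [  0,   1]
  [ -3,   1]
AB = 
  [ -6,   1]
  [ 12,  -1]

A is 2×3 and B is 3×2, so AB is 2×2. Each entry is (row of A)·(column of B):
AB[1,1] = (1)(-3) + (-1)(0) + (1)(-3) = -6
AB[1,2] = (1)(1) + (-1)(1) + (1)(1) = 1
AB[2,1] = (-3)(-3) + (3)(0) + (-1)(-3) = 12
AB[2,2] = (-3)(1) + (3)(1) + (-1)(1) = -1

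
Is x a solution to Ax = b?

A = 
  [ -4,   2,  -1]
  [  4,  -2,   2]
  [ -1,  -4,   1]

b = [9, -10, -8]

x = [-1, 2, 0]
No

Ax = [8, -8, -7] ≠ b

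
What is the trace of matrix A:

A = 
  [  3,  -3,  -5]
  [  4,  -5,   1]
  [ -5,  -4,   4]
2

tr(A) = 3 + -5 + 4 = 2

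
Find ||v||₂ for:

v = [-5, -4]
6.403

||v||₂ = √((-5)² + (-4)²) = √41 = 6.403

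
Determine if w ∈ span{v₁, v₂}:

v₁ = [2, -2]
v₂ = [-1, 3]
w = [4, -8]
Yes

Form the augmented matrix and row-reduce:
[v₁|v₂|w] = 
  [  2,  -1,   4]
  [ -2,   3,  -8]
R2 → R2 + (1)·R1
REF = 
  [  2,  -1,   4]
  [  0,   2,  -4]

No row of the form [0 0 | nonzero], so the system is consistent. Back-substitution gives c₁ = 1, c₂ = -2: w = (1)·v₁ + (-2)·v₂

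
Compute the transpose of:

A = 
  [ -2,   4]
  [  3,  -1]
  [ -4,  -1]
Aᵀ = 
  [ -2,   3,  -4]
  [  4,  -1,  -1]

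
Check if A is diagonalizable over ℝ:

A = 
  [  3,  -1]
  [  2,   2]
No

tr(A) = 5, det(A) = 8
Characteristic polynomial: λ² - tr(A)λ + det(A) = λ² - 5λ + 8
λ² - 5λ + 8 = 0  ⇒  λ = (5 ± √((-5)² - 4·(8)))/2 = (5 ± √(-7))/2
  = (5 + i√7)/2,  (5 - i√7)/2
Eigenvalues: (5 + i√7)/2, (5 - i√7)/2  (≈ 2.5 + 1.323i, 2.5 - 1.323i)
Has complex eigenvalues (not diagonalizable over ℝ).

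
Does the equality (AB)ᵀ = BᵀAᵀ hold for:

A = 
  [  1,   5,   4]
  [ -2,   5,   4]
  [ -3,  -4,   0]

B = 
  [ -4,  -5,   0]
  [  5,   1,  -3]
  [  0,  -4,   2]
Yes

(AB)ᵀ = 
  [ 21,  33,  -8]
  [-16,  -1,  11]
  [ -7,  -7,  12]

BᵀAᵀ = 
  [ 21,  33,  -8]
  [-16,  -1,  11]
  [ -7,  -7,  12]

Both sides are equal — this is the standard identity (AB)ᵀ = BᵀAᵀ, which holds for all A, B.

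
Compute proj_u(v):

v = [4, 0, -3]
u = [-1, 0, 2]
proj_u(v) = [2, 0, -4]

v·u = (4)(-1) + (0)(0) + (-3)(2) = -10
u·u = (-1)² + (0)² + (2)² = 5
proj_u(v) = (v·u / u·u) × u = (-10/5) × u = (-2) × u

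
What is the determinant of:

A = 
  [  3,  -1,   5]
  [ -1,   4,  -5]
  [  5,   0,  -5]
-130

Cofactor expansion along row 1:
det(A) = (3)·((4)(-5) - (-5)(0)) - (-1)·((-1)(-5) - (-5)(5)) + (5)·((-1)(0) - (4)(5))
  = (3)(-20) - (-1)(30) + (5)(-20)
  = -130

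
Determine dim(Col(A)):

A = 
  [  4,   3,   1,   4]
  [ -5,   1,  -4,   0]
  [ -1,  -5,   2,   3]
Row reduce:
R2 → R2 + (5/4)·R1
R3 → R3 + (1/4)·R1
R3 → R3 + (17/19)·R2
REF = 
  [     4,      3,      1,      4]
  [     0,   19/4,  -11/4,      5]
  [     0,      0,  -4/19, 161/19]
Pivot columns: 1, 2, 3 → 3 pivots.
dim(Col(A)) = number of pivot columns = 3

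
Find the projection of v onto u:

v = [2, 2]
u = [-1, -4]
v·u = (2)(-1) + (2)(-4) = -10
u·u = (-1)² + (-4)² = 17
proj_u(v) = (v·u / u·u) × u = (-10/17) × u

proj_u(v) = [10/17, 40/17]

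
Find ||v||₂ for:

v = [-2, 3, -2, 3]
5.099

||v||₂ = √((-2)² + (3)² + (-2)² + (3)²) = √26 = 5.099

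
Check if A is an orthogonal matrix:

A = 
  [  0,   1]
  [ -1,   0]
Yes

AᵀA = 
  [  1,   0]
  [  0,   1]
= I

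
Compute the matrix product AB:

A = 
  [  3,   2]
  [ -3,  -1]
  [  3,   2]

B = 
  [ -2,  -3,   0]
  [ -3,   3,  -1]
AB = 
  [-12,  -3,  -2]
  [  9,   6,   1]
  [-12,  -3,  -2]

A is 3×2 and B is 2×3, so AB is 3×3. Each entry is (row of A)·(column of B):
AB[1,1] = (3)(-2) + (2)(-3) = -12
AB[1,2] = (3)(-3) + (2)(3) = -3
AB[1,3] = (3)(0) + (2)(-1) = -2
AB[2,1] = (-3)(-2) + (-1)(-3) = 9
AB[2,2] = (-3)(-3) + (-1)(3) = 6
AB[2,3] = (-3)(0) + (-1)(-1) = 1
AB[3,1] = (3)(-2) + (2)(-3) = -12
AB[3,2] = (3)(-3) + (2)(3) = -3
AB[3,3] = (3)(0) + (2)(-1) = -2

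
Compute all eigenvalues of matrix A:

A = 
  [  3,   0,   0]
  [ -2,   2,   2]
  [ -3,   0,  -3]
λ = 2, 3, -3

Characteristic polynomial: det(λI - A) = λ³ - 2λ² - 9λ + 18
Testing integer divisors of the constant term: p(2) = 0, so (λ - 2) is a factor:
p(λ) = (λ - 2)(λ² - 9)
λ² - 9 = (λ + 3)(λ - 3)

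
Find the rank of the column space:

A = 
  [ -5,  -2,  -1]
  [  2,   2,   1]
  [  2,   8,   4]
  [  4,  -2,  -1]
dim(Col(A)) = 2

Row reduce:
R2 → R2 + (2/5)·R1
R3 → R3 + (2/5)·R1
R4 → R4 + (4/5)·R1
R3 → R3 - (6)·R2
R4 → R4 + (3)·R2
REF = 
  [ -5,  -2,  -1]
  [  0, 6/5, 3/5]
  [  0,   0,   0]
  [  0,   0,   0]
Pivot columns: 1, 2 → 2 pivots.
dim(Col(A)) = number of pivot columns = 2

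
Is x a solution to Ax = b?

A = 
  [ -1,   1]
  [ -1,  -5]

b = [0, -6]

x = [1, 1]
Yes

Ax = [0, -6] = b ✓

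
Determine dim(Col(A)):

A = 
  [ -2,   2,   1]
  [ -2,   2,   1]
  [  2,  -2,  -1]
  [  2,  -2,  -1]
Row reduce:
R2 → R2 - (1)·R1
R3 → R3 + (1)·R1
R4 → R4 + (1)·R1
REF = 
  [ -2,   2,   1]
  [  0,   0,   0]
  [  0,   0,   0]
  [  0,   0,   0]
Pivot columns: 1 → 1 pivot.
dim(Col(A)) = number of pivot columns = 1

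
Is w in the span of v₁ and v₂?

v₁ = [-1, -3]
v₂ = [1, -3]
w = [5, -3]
Yes

Form the augmented matrix and row-reduce:
[v₁|v₂|w] = 
  [ -1,   1,   5]
  [ -3,  -3,  -3]
R2 → R2 - (3)·R1
REF = 
  [ -1,   1,   5]
  [  0,  -6, -18]

No row of the form [0 0 | nonzero], so the system is consistent. Back-substitution gives c₁ = -2, c₂ = 3: w = (-2)·v₁ + (3)·v₂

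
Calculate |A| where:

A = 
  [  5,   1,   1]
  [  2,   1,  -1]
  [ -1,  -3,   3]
-10

Cofactor expansion along row 1:
det(A) = (5)·((1)(3) - (-1)(-3)) - (1)·((2)(3) - (-1)(-1)) + (1)·((2)(-3) - (1)(-1))
  = (5)(0) - (1)(5) + (1)(-5)
  = -10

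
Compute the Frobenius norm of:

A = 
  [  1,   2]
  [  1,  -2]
||A||_F = 3.162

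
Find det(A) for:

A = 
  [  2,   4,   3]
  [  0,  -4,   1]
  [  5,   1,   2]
62

Cofactor expansion along row 1:
det(A) = (2)·((-4)(2) - (1)(1)) - (4)·((0)(2) - (1)(5)) + (3)·((0)(1) - (-4)(5))
  = (2)(-9) - (4)(-5) + (3)(20)
  = 62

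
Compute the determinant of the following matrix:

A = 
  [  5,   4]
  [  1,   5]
21

For a 2×2 matrix, det = ad - bc = (5)(5) - (4)(1) = 21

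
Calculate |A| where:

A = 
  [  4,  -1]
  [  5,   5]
For a 2×2 matrix, det = ad - bc = (4)(5) - (-1)(5) = 25

det(A) = 25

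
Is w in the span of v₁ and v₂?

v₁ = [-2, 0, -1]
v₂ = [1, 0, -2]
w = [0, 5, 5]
No

Form the augmented matrix and row-reduce:
[v₁|v₂|w] = 
  [ -2,   1,   0]
  [  0,   0,   5]
  [ -1,  -2,   5]
R3 → R3 - (1/2)·R1
Swap R2 ↔ R3
REF = 
  [  -2,    1,    0]
  [   0, -5/2,    5]
  [   0,    0,    5]

Row 3 reads [0 0 | 5], i.e. 0 = 5, so the system is inconsistent and w ∉ span{v₁, v₂}.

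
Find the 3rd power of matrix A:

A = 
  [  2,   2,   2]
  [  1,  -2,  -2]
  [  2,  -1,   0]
A^3 = 
  [ 18,  24,  24]
  [ 12, -30, -24]
  [ 24, -12,  -6]

A² = A·A:
A²[1,1] = (2)(2) + (2)(1) + (2)(2) = 10
A²[1,2] = (2)(2) + (2)(-2) + (2)(-1) = -2
A²[1,3] = (2)(2) + (2)(-2) + (2)(0) = 0
A²[2,1] = (1)(2) + (-2)(1) + (-2)(2) = -4
A²[2,2] = (1)(2) + (-2)(-2) + (-2)(-1) = 8
A²[2,3] = (1)(2) + (-2)(-2) + (-2)(0) = 6
A²[3,1] = (2)(2) + (-1)(1) + (0)(2) = 3
A²[3,2] = (2)(2) + (-1)(-2) + (0)(-1) = 6
A²[3,3] = (2)(2) + (-1)(-2) + (0)(0) = 6
A² = 
  [ 10,  -2,   0]
  [ -4,   8,   6]
  [  3,   6,   6]

A^3 = A^2·A:
A^3[1,1] = (10)(2) + (-2)(1) + (0)(2) = 18
A^3[1,2] = (10)(2) + (-2)(-2) + (0)(-1) = 24
A^3[1,3] = (10)(2) + (-2)(-2) + (0)(0) = 24
A^3[2,1] = (-4)(2) + (8)(1) + (6)(2) = 12
A^3[2,2] = (-4)(2) + (8)(-2) + (6)(-1) = -30
A^3[2,3] = (-4)(2) + (8)(-2) + (6)(0) = -24
A^3[3,1] = (3)(2) + (6)(1) + (6)(2) = 24
A^3[3,2] = (3)(2) + (6)(-2) + (6)(-1) = -12
A^3[3,3] = (3)(2) + (6)(-2) + (6)(0) = -6
A^3 = 
  [ 18,  24,  24]
  [ 12, -30, -24]
  [ 24, -12,  -6]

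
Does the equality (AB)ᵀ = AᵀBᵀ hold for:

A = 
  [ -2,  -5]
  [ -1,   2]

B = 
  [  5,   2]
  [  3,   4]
No

(AB)ᵀ = 
  [-25,   1]
  [-24,   6]

AᵀBᵀ = 
  [-12, -10]
  [-21,  -7]

The two matrices differ, so (AB)ᵀ ≠ AᵀBᵀ in general. The correct identity is (AB)ᵀ = BᵀAᵀ.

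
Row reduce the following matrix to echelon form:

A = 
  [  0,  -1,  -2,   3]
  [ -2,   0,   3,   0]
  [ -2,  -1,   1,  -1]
Row operations:
Swap R1 ↔ R2
R3 → R3 - (1)·R1
R3 → R3 - (1)·R2

Resulting echelon form:
REF = 
  [ -2,   0,   3,   0]
  [  0,  -1,  -2,   3]
  [  0,   0,   0,  -4]

Rank = 3 (number of non-zero pivot rows).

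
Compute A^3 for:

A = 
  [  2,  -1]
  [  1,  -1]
A^3 = 
  [  5,  -2]
  [  2,  -1]

A² = A·A:
A²[1,1] = (2)(2) + (-1)(1) = 3
A²[1,2] = (2)(-1) + (-1)(-1) = -1
A²[2,1] = (1)(2) + (-1)(1) = 1
A²[2,2] = (1)(-1) + (-1)(-1) = 0
A² = 
  [  3,  -1]
  [  1,   0]

A^3 = A^2·A:
A^3[1,1] = (3)(2) + (-1)(1) = 5
A^3[1,2] = (3)(-1) + (-1)(-1) = -2
A^3[2,1] = (1)(2) + (0)(1) = 2
A^3[2,2] = (1)(-1) + (0)(-1) = -1
A^3 = 
  [  5,  -2]
  [  2,  -1]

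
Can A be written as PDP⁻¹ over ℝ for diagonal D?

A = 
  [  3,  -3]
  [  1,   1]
No

tr(A) = 4, det(A) = 6
Characteristic polynomial: λ² - tr(A)λ + det(A) = λ² - 4λ + 6
λ² - 4λ + 6 = 0  ⇒  λ = (4 ± √((-4)² - 4·(6)))/2 = (4 ± √(-8))/2
  = 2 + i√2,  2 - i√2
Eigenvalues: 2 + i√2, 2 - i√2  (≈ 2 + 1.414i, 2 - 1.414i)
Has complex eigenvalues (not diagonalizable over ℝ).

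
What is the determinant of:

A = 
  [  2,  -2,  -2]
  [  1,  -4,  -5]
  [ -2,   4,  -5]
58

Cofactor expansion along row 1:
det(A) = (2)·((-4)(-5) - (-5)(4)) - (-2)·((1)(-5) - (-5)(-2)) + (-2)·((1)(4) - (-4)(-2))
  = (2)(40) - (-2)(-15) + (-2)(-4)
  = 58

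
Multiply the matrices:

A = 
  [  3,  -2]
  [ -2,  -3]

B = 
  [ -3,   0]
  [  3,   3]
A is 2×2 and B is 2×2, so AB is 2×2. Each entry is (row of A)·(column of B):
AB[1,1] = (3)(-3) + (-2)(3) = -15
AB[1,2] = (3)(0) + (-2)(3) = -6
AB[2,1] = (-2)(-3) + (-3)(3) = -3
AB[2,2] = (-2)(0) + (-3)(3) = -9

AB = 
  [-15,  -6]
  [ -3,  -9]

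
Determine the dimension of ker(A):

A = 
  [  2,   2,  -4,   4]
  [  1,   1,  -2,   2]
nullity(A) = 3

Row reduce:
R2 → R2 - (1/2)·R1
REF = 
  [  2,   2,  -4,   4]
  [  0,   0,   0,   0]
Pivot columns: 1 → 1 pivot.
rank(A) = 1, so nullity(A) = 4 - 1 = 3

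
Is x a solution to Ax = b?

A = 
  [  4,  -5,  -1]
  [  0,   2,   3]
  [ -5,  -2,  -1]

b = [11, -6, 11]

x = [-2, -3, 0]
No

Ax = [7, -6, 16] ≠ b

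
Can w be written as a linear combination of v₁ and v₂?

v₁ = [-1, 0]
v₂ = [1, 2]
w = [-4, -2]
Yes

Form the augmented matrix and row-reduce:
[v₁|v₂|w] = 
  [ -1,   1,  -4]
  [  0,   2,  -2]
(already in echelon form — no row operations needed)

No row of the form [0 0 | nonzero], so the system is consistent. Back-substitution gives c₁ = 3, c₂ = -1: w = (3)·v₁ + (-1)·v₂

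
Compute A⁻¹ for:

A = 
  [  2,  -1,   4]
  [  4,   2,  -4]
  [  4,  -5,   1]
det(A) = (2)·((2)(1) - (-4)(-5)) - (-1)·((4)(1) - (-4)(4)) + (4)·((4)(-5) - (2)(4))
  = (2)(-18) - (-1)(20) + (4)(-28)
  = -128
det(A) = -128 ≠ 0, so A is invertible.

Cofactors Cᵢⱼ = (-1)ⁱ⁺ʲ·Mᵢⱼ:
C = 
  [-18, -20, -28]
  [-19, -14,   6]
  [ -4,  24,   8]

adj(A) = Cᵀ:
adj(A) = 
  [-18, -19,  -4]
  [-20, -14,  24]
  [-28,   6,   8]

A⁻¹ = (-1/128) · adj(A):
A⁻¹ = 
  [  9/64, 19/128,   1/32]
  [  5/32,   7/64,  -3/16]
  [  7/32,  -3/64,  -1/16]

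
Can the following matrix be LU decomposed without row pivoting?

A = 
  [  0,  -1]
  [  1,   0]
No.
A[1,1] = 0 but A[2,1] = 1 ≠ 0. Any LU with L unit lower triangular has (LU)[1,1] = U[1,1] and (LU)[2,1] = L[2,1]·U[1,1]; matching A forces U[1,1] = 0, which then forces (LU)[2,1] = 0 ≠ 1. A row swap (pivoting) is required.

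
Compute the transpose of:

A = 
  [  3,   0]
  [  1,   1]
Aᵀ = 
  [  3,   1]
  [  0,   1]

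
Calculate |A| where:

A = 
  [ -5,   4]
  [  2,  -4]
For a 2×2 matrix, det = ad - bc = (-5)(-4) - (4)(2) = 12

det(A) = 12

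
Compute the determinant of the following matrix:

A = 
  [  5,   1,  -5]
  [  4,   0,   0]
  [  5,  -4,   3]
68

Cofactor expansion along row 1:
det(A) = (5)·((0)(3) - (0)(-4)) - (1)·((4)(3) - (0)(5)) + (-5)·((4)(-4) - (0)(5))
  = (5)(0) - (1)(12) + (-5)(-16)
  = 68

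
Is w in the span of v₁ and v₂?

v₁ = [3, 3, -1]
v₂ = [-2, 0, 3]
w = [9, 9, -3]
Yes

Form the augmented matrix and row-reduce:
[v₁|v₂|w] = 
  [  3,  -2,   9]
  [  3,   0,   9]
  [ -1,   3,  -3]
R2 → R2 - (1)·R1
R3 → R3 + (1/3)·R1
R3 → R3 - (7/6)·R2
REF = 
  [  3,  -2,   9]
  [  0,   2,   0]
  [  0,   0,   0]

No row of the form [0 0 | nonzero], so the system is consistent. Back-substitution gives c₁ = 3, c₂ = 0: w = (3)·v₁ + (0)·v₂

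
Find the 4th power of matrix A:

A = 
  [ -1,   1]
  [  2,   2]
A² = A·A:
A²[1,1] = (-1)(-1) + (1)(2) = 3
A²[1,2] = (-1)(1) + (1)(2) = 1
A²[2,1] = (2)(-1) + (2)(2) = 2
A²[2,2] = (2)(1) + (2)(2) = 6
A² = 
  [  3,   1]
  [  2,   6]

A^3 = A^2·A:
A^3[1,1] = (3)(-1) + (1)(2) = -1
A^3[1,2] = (3)(1) + (1)(2) = 5
A^3[2,1] = (2)(-1) + (6)(2) = 10
A^3[2,2] = (2)(1) + (6)(2) = 14
A^3 = 
  [ -1,   5]
  [ 10,  14]

A^4 = A^3·A:
A^4[1,1] = (-1)(-1) + (5)(2) = 11
A^4[1,2] = (-1)(1) + (5)(2) = 9
A^4[2,1] = (10)(-1) + (14)(2) = 18
A^4[2,2] = (10)(1) + (14)(2) = 38
A^4 = 
  [ 11,   9]
  [ 18,  38]

Therefore
A^4 = 
  [ 11,   9]
  [ 18,  38]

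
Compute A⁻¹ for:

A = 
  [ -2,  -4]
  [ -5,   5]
det(A) = (-2)(5) - (-4)(-5) = -30
For a 2×2 matrix, A⁻¹ = (1/det(A)) · [[d, -b], [-c, a]]
    = (-1/30) · [[5, 4], [5, -2]]

A⁻¹ = 
  [ -1/6, -2/15]
  [ -1/6,  1/15]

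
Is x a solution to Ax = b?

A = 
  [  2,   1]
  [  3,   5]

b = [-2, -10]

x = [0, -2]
Yes

Ax = [-2, -10] = b ✓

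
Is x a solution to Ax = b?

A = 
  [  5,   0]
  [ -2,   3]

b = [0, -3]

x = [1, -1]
No

Ax = [5, -5] ≠ b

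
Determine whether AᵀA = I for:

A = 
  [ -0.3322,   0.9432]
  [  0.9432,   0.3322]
Yes

AᵀA = 
  [  1,   0]
  [  0,   1]
≈ I (equal to I up to the 4-dp rounding of the entries)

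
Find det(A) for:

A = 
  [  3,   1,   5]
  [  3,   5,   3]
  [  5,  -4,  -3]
Cofactor expansion along row 1:
det(A) = (3)·((5)(-3) - (3)(-4)) - (1)·((3)(-3) - (3)(5)) + (5)·((3)(-4) - (5)(5))
  = (3)(-3) - (1)(-24) + (5)(-37)
  = -170

det(A) = -170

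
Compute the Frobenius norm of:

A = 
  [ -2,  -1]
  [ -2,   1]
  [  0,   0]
||A||_F = 3.162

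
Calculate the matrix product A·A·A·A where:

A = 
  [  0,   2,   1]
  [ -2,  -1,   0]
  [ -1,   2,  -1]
A² = A·A:
A²[1,1] = (0)(0) + (2)(-2) + (1)(-1) = -5
A²[1,2] = (0)(2) + (2)(-1) + (1)(2) = 0
A²[1,3] = (0)(1) + (2)(0) + (1)(-1) = -1
A²[2,1] = (-2)(0) + (-1)(-2) + (0)(-1) = 2
A²[2,2] = (-2)(2) + (-1)(-1) + (0)(2) = -3
A²[2,3] = (-2)(1) + (-1)(0) + (0)(-1) = -2
A²[3,1] = (-1)(0) + (2)(-2) + (-1)(-1) = -3
A²[3,2] = (-1)(2) + (2)(-1) + (-1)(2) = -6
A²[3,3] = (-1)(1) + (2)(0) + (-1)(-1) = 0
A² = 
  [ -5,   0,  -1]
  [  2,  -3,  -2]
  [ -3,  -6,   0]

A^3 = A^2·A:
A^3[1,1] = (-5)(0) + (0)(-2) + (-1)(-1) = 1
A^3[1,2] = (-5)(2) + (0)(-1) + (-1)(2) = -12
A^3[1,3] = (-5)(1) + (0)(0) + (-1)(-1) = -4
A^3[2,1] = (2)(0) + (-3)(-2) + (-2)(-1) = 8
A^3[2,2] = (2)(2) + (-3)(-1) + (-2)(2) = 3
A^3[2,3] = (2)(1) + (-3)(0) + (-2)(-1) = 4
A^3[3,1] = (-3)(0) + (-6)(-2) + (0)(-1) = 12
A^3[3,2] = (-3)(2) + (-6)(-1) + (0)(2) = 0
A^3[3,3] = (-3)(1) + (-6)(0) + (0)(-1) = -3
A^3 = 
  [  1, -12,  -4]
  [  8,   3,   4]
  [ 12,   0,  -3]

A^4 = A^3·A:
A^4[1,1] = (1)(0) + (-12)(-2) + (-4)(-1) = 28
A^4[1,2] = (1)(2) + (-12)(-1) + (-4)(2) = 6
A^4[1,3] = (1)(1) + (-12)(0) + (-4)(-1) = 5
A^4[2,1] = (8)(0) + (3)(-2) + (4)(-1) = -10
A^4[2,2] = (8)(2) + (3)(-1) + (4)(2) = 21
A^4[2,3] = (8)(1) + (3)(0) + (4)(-1) = 4
A^4[3,1] = (12)(0) + (0)(-2) + (-3)(-1) = 3
A^4[3,2] = (12)(2) + (0)(-1) + (-3)(2) = 18
A^4[3,3] = (12)(1) + (0)(0) + (-3)(-1) = 15
A^4 = 
  [ 28,   6,   5]
  [-10,  21,   4]
  [  3,  18,  15]

Therefore
A^4 = 
  [ 28,   6,   5]
  [-10,  21,   4]
  [  3,  18,  15]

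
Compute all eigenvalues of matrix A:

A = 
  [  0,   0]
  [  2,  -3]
tr(A) = -3, det(A) = 0
Characteristic polynomial: λ² - tr(A)λ + det(A) = λ² + 3λ
λ² + 3λ = λ(λ + 3)

λ = 0, -3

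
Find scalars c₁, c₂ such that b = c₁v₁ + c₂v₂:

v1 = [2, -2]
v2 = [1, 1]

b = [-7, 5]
c1 = -3, c2 = -1

b = -3·v1 + -1·v2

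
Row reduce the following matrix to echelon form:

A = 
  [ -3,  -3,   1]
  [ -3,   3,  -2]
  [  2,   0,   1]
Row operations:
R2 → R2 - (1)·R1
R3 → R3 + (2/3)·R1
R3 → R3 + (1/3)·R2

Resulting echelon form:
REF = 
  [ -3,  -3,   1]
  [  0,   6,  -3]
  [  0,   0, 2/3]

Rank = 3 (number of non-zero pivot rows).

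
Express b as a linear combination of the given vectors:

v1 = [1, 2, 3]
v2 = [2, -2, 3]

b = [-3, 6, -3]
c1 = 1, c2 = -2

b = 1·v1 + -2·v2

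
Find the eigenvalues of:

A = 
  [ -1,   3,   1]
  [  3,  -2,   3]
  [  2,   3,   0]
Characteristic polynomial: det(λI - A) = λ³ + 3λ² - 18λ - 40
Testing integer divisors of the constant term: p(-2) = 0, so (λ + 2) is a factor:
p(λ) = (λ + 2)(λ² + λ - 20)
λ² + λ - 20 = (λ + 5)(λ - 4)

λ = -2, 4, -5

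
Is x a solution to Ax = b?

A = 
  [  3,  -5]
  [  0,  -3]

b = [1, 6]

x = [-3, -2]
Yes

Ax = [1, 6] = b ✓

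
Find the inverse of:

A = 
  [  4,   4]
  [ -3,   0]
det(A) = (4)(0) - (4)(-3) = 12
For a 2×2 matrix, A⁻¹ = (1/det(A)) · [[d, -b], [-c, a]]
    = (1/12) · [[0, -4], [3, 4]]

A⁻¹ = 
  [   0, -1/3]
  [ 1/4,  1/3]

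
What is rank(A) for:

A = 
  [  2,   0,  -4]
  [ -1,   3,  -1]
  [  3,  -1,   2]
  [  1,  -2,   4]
rank(A) = 3

Row reduce:
R2 → R2 + (1/2)·R1
R3 → R3 - (3/2)·R1
R4 → R4 - (1/2)·R1
R3 → R3 + (1/3)·R2
R4 → R4 + (2/3)·R2
R4 → R4 - (4/7)·R3
REF = 
  [  2,   0,  -4]
  [  0,   3,  -3]
  [  0,   0,   7]
  [  0,   0,   0]
Pivot columns: 1, 2, 3 → 3 pivots.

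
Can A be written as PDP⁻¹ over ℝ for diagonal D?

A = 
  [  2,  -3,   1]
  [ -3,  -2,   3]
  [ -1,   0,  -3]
No

Characteristic polynomial: det(λI - A) = λ³ + 3λ² - 12λ - 46
By the rational root theorem any rational root is an integer dividing 46; none of those is a root, so p(λ) has no rational roots and hence (being an irreducible cubic) no repeated roots.
Discriminant of the cubic: Δ = -14148
Δ < 0 ⇒ one real eigenvalue and a complex-conjugate pair: λ ≈ 3.674, -3.337 + 1.177i, -3.337 - 1.177i
Has complex eigenvalues (not diagonalizable over ℝ).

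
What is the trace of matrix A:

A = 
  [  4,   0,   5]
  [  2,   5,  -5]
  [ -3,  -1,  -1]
8

tr(A) = 4 + 5 + -1 = 8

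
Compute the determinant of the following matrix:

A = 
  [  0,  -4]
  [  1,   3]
4

For a 2×2 matrix, det = ad - bc = (0)(3) - (-4)(1) = 4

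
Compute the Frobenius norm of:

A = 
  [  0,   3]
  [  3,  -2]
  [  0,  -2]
||A||_F = 5.099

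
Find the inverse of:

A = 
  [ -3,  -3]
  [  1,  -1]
det(A) = (-3)(-1) - (-3)(1) = 6
For a 2×2 matrix, A⁻¹ = (1/det(A)) · [[d, -b], [-c, a]]
    = (1/6) · [[-1, 3], [-1, -3]]

A⁻¹ = 
  [-1/6,  1/2]
  [-1/6, -1/2]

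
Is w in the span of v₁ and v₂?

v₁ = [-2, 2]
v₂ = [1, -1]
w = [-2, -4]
No

Form the augmented matrix and row-reduce:
[v₁|v₂|w] = 
  [ -2,   1,  -2]
  [  2,  -1,  -4]
R2 → R2 + (1)·R1
REF = 
  [ -2,   1,  -2]
  [  0,   0,  -6]

Row 2 reads [0 0 | -6], i.e. 0 = -6, so the system is inconsistent and w ∉ span{v₁, v₂}.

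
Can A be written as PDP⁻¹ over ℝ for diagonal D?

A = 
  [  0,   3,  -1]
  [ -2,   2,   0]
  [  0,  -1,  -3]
No

Characteristic polynomial: det(λI - A) = λ³ + λ² + 20
By the rational root theorem any rational root is an integer dividing 20; none of those is a root, so p(λ) has no rational roots and hence (being an irreducible cubic) no repeated roots.
Discriminant of the cubic: Δ = -10880
Δ < 0 ⇒ one real eigenvalue and a complex-conjugate pair: λ ≈ -3.092, 1.046 + 2.318i, 1.046 - 2.318i
Has complex eigenvalues (not diagonalizable over ℝ).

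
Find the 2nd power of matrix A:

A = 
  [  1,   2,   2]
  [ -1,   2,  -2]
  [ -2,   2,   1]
A² = A·A:
A²[1,1] = (1)(1) + (2)(-1) + (2)(-2) = -5
A²[1,2] = (1)(2) + (2)(2) + (2)(2) = 10
A²[1,3] = (1)(2) + (2)(-2) + (2)(1) = 0
A²[2,1] = (-1)(1) + (2)(-1) + (-2)(-2) = 1
A²[2,2] = (-1)(2) + (2)(2) + (-2)(2) = -2
A²[2,3] = (-1)(2) + (2)(-2) + (-2)(1) = -8
A²[3,1] = (-2)(1) + (2)(-1) + (1)(-2) = -6
A²[3,2] = (-2)(2) + (2)(2) + (1)(2) = 2
A²[3,3] = (-2)(2) + (2)(-2) + (1)(1) = -7
A² = 
  [ -5,  10,   0]
  [  1,  -2,  -8]
  [ -6,   2,  -7]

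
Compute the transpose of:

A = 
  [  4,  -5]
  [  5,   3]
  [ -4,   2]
Aᵀ = 
  [  4,   5,  -4]
  [ -5,   3,   2]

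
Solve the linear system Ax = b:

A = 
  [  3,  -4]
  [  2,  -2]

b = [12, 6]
Row reduce the augmented matrix [A|b]:
R2 → R2 - (2/3)·R1
REF = 
  [  3,  -4,  12]
  [  0, 2/3,  -2]

Back-substitution:
x₂ = (-2) / (2/3) = -3
x₁ = (12 - (-4)(-3)) / 3 = 0

x = [0, -3]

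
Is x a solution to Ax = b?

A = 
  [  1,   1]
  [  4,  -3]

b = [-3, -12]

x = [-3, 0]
Yes

Ax = [-3, -12] = b ✓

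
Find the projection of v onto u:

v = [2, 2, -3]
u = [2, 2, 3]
v·u = (2)(2) + (2)(2) + (-3)(3) = -1
u·u = (2)² + (2)² + (3)² = 17
proj_u(v) = (v·u / u·u) × u = (-1/17) × u

proj_u(v) = [-2/17, -2/17, -3/17]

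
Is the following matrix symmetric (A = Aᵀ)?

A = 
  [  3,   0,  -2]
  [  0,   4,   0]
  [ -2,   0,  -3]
Yes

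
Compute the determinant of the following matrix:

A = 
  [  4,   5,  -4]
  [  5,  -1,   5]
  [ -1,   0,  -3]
Cofactor expansion along row 1:
det(A) = (4)·((-1)(-3) - (5)(0)) - (5)·((5)(-3) - (5)(-1)) + (-4)·((5)(0) - (-1)(-1))
  = (4)(3) - (5)(-10) + (-4)(-1)
  = 66

det(A) = 66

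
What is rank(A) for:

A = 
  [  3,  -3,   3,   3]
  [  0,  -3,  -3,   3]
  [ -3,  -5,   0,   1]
rank(A) = 3

Row reduce:
R3 → R3 + (1)·R1
R3 → R3 - (8/3)·R2
REF = 
  [  3,  -3,   3,   3]
  [  0,  -3,  -3,   3]
  [  0,   0,  11,  -4]
Pivot columns: 1, 2, 3 → 3 pivots.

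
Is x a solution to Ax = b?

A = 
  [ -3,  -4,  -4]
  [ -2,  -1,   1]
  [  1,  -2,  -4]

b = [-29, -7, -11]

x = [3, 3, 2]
Yes

Ax = [-29, -7, -11] = b ✓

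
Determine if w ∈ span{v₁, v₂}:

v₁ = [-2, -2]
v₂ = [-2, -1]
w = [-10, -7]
Yes

Form the augmented matrix and row-reduce:
[v₁|v₂|w] = 
  [ -2,  -2, -10]
  [ -2,  -1,  -7]
R2 → R2 - (1)·R1
REF = 
  [ -2,  -2, -10]
  [  0,   1,   3]

No row of the form [0 0 | nonzero], so the system is consistent. Back-substitution gives c₁ = 2, c₂ = 3: w = (2)·v₁ + (3)·v₂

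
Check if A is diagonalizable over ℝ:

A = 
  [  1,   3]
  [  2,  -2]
Yes

tr(A) = -1, det(A) = -8
Characteristic polynomial: λ² - tr(A)λ + det(A) = λ² + λ - 8
λ² + λ - 8 = 0  ⇒  λ = (-1 ± √((1)² - 4·(-8)))/2 = (-1 ± √(33))/2
  = (-1 + √33)/2,  (-1 - √33)/2
Eigenvalues: (-1 + √33)/2, (-1 - √33)/2  (≈ 2.372, -3.372)
The two irrational eigenvalues are distinct (simple), so each has alg. mult. = geom. mult. = 1.
Sum of geometric multiplicities equals n, so A has n independent eigenvectors.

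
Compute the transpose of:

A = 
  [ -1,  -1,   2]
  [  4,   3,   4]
Aᵀ = 
  [ -1,   4]
  [ -1,   3]
  [  2,   4]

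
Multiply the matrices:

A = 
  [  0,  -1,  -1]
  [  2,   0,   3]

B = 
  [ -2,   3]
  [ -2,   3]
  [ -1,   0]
AB = 
  [  3,  -3]
  [ -7,   6]

A is 2×3 and B is 3×2, so AB is 2×2. Each entry is (row of A)·(column of B):
AB[1,1] = (0)(-2) + (-1)(-2) + (-1)(-1) = 3
AB[1,2] = (0)(3) + (-1)(3) + (-1)(0) = -3
AB[2,1] = (2)(-2) + (0)(-2) + (3)(-1) = -7
AB[2,2] = (2)(3) + (0)(3) + (3)(0) = 6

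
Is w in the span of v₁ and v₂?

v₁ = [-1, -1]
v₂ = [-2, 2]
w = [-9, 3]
Yes

Form the augmented matrix and row-reduce:
[v₁|v₂|w] = 
  [ -1,  -2,  -9]
  [ -1,   2,   3]
R2 → R2 - (1)·R1
REF = 
  [ -1,  -2,  -9]
  [  0,   4,  12]

No row of the form [0 0 | nonzero], so the system is consistent. Back-substitution gives c₁ = 3, c₂ = 3: w = (3)·v₁ + (3)·v₂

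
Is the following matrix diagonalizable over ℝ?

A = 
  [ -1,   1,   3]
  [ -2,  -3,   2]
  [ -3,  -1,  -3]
No

Characteristic polynomial: det(λI - A) = λ³ + 7λ² + 28λ + 44
By the rational root theorem any rational root is an integer dividing 44; none of those is a root, so p(λ) has no rational roots and hence (being an irreducible cubic) no repeated roots.
Discriminant of the cubic: Δ = -6800
Δ < 0 ⇒ one real eigenvalue and a complex-conjugate pair: λ ≈ -2.161 + 3.429i, -2.161 - 3.429i, -2.679
Has complex eigenvalues (not diagonalizable over ℝ).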